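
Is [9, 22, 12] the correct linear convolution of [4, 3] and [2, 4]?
Recompute linear convolution of [4, 3] and [2, 4]: y[0] = 4×2 = 8; y[1] = 4×4 + 3×2 = 22; y[2] = 3×4 = 12 → [8, 22, 12]. Compare to given [9, 22, 12]: they differ at index 0: given 9, correct 8, so answer: No

No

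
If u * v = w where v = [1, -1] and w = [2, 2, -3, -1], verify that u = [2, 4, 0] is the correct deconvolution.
Forward-compute [2, 4, 0] * [1, -1]: w[0] = 2×1 = 2; w[1] = 2×-1 + 4×1 = 2; w[2] = 4×-1 + 0×1 = -4; w[3] = 0×-1 = 0 → [2, 2, -4, 0]. Does not match given w = [2, 2, -3, -1].

Not verified. [2, 4, 0] * [1, -1] = [2, 2, -4, 0], which differs from [2, 2, -3, -1] at index 2.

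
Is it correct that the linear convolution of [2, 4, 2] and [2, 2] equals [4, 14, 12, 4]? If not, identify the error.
Recompute linear convolution of [2, 4, 2] and [2, 2]: y[0] = 2×2 = 4; y[1] = 2×2 + 4×2 = 12; y[2] = 4×2 + 2×2 = 12; y[3] = 2×2 = 4 → [4, 12, 12, 4]. Compare to given [4, 14, 12, 4]: they differ at index 1: given 14, correct 12, so answer: No

No. Error at index 1: given 14, correct 12.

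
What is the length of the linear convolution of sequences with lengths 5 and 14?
Linear/full convolution length: m + n - 1 = 5 + 14 - 1 = 18

18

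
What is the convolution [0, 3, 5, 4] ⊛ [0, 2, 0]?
y[0] = 0×0 = 0; y[1] = 0×2 + 3×0 = 0; y[2] = 0×0 + 3×2 + 5×0 = 6; y[3] = 3×0 + 5×2 + 4×0 = 10; y[4] = 5×0 + 4×2 = 8; y[5] = 4×0 = 0

[0, 0, 6, 10, 8, 0]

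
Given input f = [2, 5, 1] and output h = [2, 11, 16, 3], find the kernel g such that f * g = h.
Output length 4 = len(f) + len(g) - 1 ⇒ len(g) = 2. Solve g forward using g[k] = (h[k] - Σ_{i≥1} f[i]·g[k-i]) / f[0]: g[0] = h[0] / f[0] = 2 / 2 = 1; g[1] = (h[1] - 5×1) / f[0] = (11 - 5×1) / 2 = 3. So g = [1, 3]. Forward-check [2, 5, 1] * [1, 3]: h[0] = 2×1 = 2; h[1] = 2×3 + 5×1 = 11; h[2] = 5×3 + 1×1 = 16; h[3] = 1×3 = 3 → [2, 11, 16, 3] ✓

[1, 3]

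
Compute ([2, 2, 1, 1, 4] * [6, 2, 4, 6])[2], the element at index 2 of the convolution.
Use y[k] = Σ_i a[i]·b[k-i] at k=2. y[2] = 2×4 + 2×2 + 1×6 = 18

18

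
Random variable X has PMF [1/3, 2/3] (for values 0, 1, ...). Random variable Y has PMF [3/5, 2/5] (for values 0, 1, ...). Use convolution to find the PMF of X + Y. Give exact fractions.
P(X+Y=k) = Σ_i P(X=i)·P(Y=k-i) — a convolution of [1/3, 2/3] and [3/5, 2/5]. P(X+Y=0) = (1/3)×(3/5) = 1/5; P(X+Y=1) = (1/3)×(2/5) + (2/3)×(3/5) = 2/15 + 2/5 = 8/15; P(X+Y=2) = (2/3)×(2/5) = 4/15. PMF: [1/5, 8/15, 4/15] (sums to 1 ✓)

[1/5, 8/15, 4/15]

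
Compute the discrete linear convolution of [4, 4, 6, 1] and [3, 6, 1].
y[0] = 4×3 = 12; y[1] = 4×6 + 4×3 = 36; y[2] = 4×1 + 4×6 + 6×3 = 46; y[3] = 4×1 + 6×6 + 1×3 = 43; y[4] = 6×1 + 1×6 = 12; y[5] = 1×1 = 1

[12, 36, 46, 43, 12, 1]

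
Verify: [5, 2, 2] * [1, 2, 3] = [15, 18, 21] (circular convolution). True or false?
Recompute circular convolution of [5, 2, 2] and [1, 2, 3]: y[0] = 5×1 + 2×3 + 2×2 = 15; y[1] = 5×2 + 2×1 + 2×3 = 18; y[2] = 5×3 + 2×2 + 2×1 = 21 → [15, 18, 21]. Given [15, 18, 21] matches, so answer: Yes

Yes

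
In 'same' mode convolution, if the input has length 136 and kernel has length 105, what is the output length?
'Same' mode returns an output with the same length as the input: 136

136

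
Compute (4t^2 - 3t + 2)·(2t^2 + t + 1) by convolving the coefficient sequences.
Ascending coefficients: a = [2, -3, 4], b = [1, 1, 2]. c[0] = 2×1 = 2; c[1] = 2×1 + -3×1 = -1; c[2] = 2×2 + -3×1 + 4×1 = 5; c[3] = -3×2 + 4×1 = -2; c[4] = 4×2 = 8. Result coefficients: [2, -1, 5, -2, 8] → 8t^4 - 2t^3 + 5t^2 - t + 2

8t^4 - 2t^3 + 5t^2 - t + 2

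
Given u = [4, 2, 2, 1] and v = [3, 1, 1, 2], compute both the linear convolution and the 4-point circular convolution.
Linear: y_lin[0] = 4×3 = 12; y_lin[1] = 4×1 + 2×3 = 10; y_lin[2] = 4×1 + 2×1 + 2×3 = 12; y_lin[3] = 4×2 + 2×1 + 2×1 + 1×3 = 15; y_lin[4] = 2×2 + 2×1 + 1×1 = 7; y_lin[5] = 2×2 + 1×1 = 5; y_lin[6] = 1×2 = 2 → [12, 10, 12, 15, 7, 5, 2]. Circular (length 4): y[0] = 4×3 + 2×2 + 2×1 + 1×1 = 19; y[1] = 4×1 + 2×3 + 2×2 + 1×1 = 15; y[2] = 4×1 + 2×1 + 2×3 + 1×2 = 14; y[3] = 4×2 + 2×1 + 2×1 + 1×3 = 15 → [19, 15, 14, 15]

Linear: [12, 10, 12, 15, 7, 5, 2], Circular: [19, 15, 14, 15]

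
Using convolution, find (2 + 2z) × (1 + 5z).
Ascending coefficients: a = [2, 2], b = [1, 5]. c[0] = 2×1 = 2; c[1] = 2×5 + 2×1 = 12; c[2] = 2×5 = 10. Result coefficients: [2, 12, 10] → 2 + 12z + 10z^2

2 + 12z + 10z^2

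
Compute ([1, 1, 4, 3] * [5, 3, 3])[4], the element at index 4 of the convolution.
Use y[k] = Σ_i a[i]·b[k-i] at k=4. y[4] = 4×3 + 3×3 = 21

21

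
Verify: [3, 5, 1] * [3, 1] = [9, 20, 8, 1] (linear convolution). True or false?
Recompute linear convolution of [3, 5, 1] and [3, 1]: y[0] = 3×3 = 9; y[1] = 3×1 + 5×3 = 18; y[2] = 5×1 + 1×3 = 8; y[3] = 1×1 = 1 → [9, 18, 8, 1]. Compare to given [9, 20, 8, 1]: they differ at index 1: given 20, correct 18, so answer: No

No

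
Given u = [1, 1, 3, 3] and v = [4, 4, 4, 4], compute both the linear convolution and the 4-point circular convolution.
Linear: y_lin[0] = 1×4 = 4; y_lin[1] = 1×4 + 1×4 = 8; y_lin[2] = 1×4 + 1×4 + 3×4 = 20; y_lin[3] = 1×4 + 1×4 + 3×4 + 3×4 = 32; y_lin[4] = 1×4 + 3×4 + 3×4 = 28; y_lin[5] = 3×4 + 3×4 = 24; y_lin[6] = 3×4 = 12 → [4, 8, 20, 32, 28, 24, 12]. Circular (length 4): y[0] = 1×4 + 1×4 + 3×4 + 3×4 = 32; y[1] = 1×4 + 1×4 + 3×4 + 3×4 = 32; y[2] = 1×4 + 1×4 + 3×4 + 3×4 = 32; y[3] = 1×4 + 1×4 + 3×4 + 3×4 = 32 → [32, 32, 32, 32]

Linear: [4, 8, 20, 32, 28, 24, 12], Circular: [32, 32, 32, 32]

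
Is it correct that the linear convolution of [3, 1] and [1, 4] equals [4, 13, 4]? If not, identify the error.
Recompute linear convolution of [3, 1] and [1, 4]: y[0] = 3×1 = 3; y[1] = 3×4 + 1×1 = 13; y[2] = 1×4 = 4 → [3, 13, 4]. Compare to given [4, 13, 4]: they differ at index 0: given 4, correct 3, so answer: No

No. Error at index 0: given 4, correct 3.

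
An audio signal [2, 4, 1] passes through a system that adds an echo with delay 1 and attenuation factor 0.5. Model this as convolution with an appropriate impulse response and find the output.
Direct-path + delayed-attenuated-path model → impulse response h = [1, 0.5] (1 at lag 0, 0.5 at lag 1). Output y[n] = x[n] + 0.5·x[n - 1] (with x[n] = 0 outside 0..2): y[0] = 2 + 0.5×0 = 2; y[1] = 4 + 0.5×2 = 5.0; y[2] = 1 + 0.5×4 = 3.0; y[3] = 0 + 0.5×1 = 0.5. So y = [2, 5.0, 3.0, 0.5]

[2, 5.0, 3.0, 0.5]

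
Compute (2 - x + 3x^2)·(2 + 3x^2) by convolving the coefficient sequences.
Ascending coefficients: a = [2, -1, 3], b = [2, 0, 3]. c[0] = 2×2 = 4; c[1] = 2×0 + -1×2 = -2; c[2] = 2×3 + -1×0 + 3×2 = 12; c[3] = -1×3 + 3×0 = -3; c[4] = 3×3 = 9. Result coefficients: [4, -2, 12, -3, 9] → 4 - 2x + 12x^2 - 3x^3 + 9x^4

4 - 2x + 12x^2 - 3x^3 + 9x^4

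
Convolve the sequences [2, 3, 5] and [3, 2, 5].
y[0] = 2×3 = 6; y[1] = 2×2 + 3×3 = 13; y[2] = 2×5 + 3×2 + 5×3 = 31; y[3] = 3×5 + 5×2 = 25; y[4] = 5×5 = 25

[6, 13, 31, 25, 25]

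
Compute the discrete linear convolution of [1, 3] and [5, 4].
y[0] = 1×5 = 5; y[1] = 1×4 + 3×5 = 19; y[2] = 3×4 = 12

[5, 19, 12]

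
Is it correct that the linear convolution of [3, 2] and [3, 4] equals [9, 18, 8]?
Recompute linear convolution of [3, 2] and [3, 4]: y[0] = 3×3 = 9; y[1] = 3×4 + 2×3 = 18; y[2] = 2×4 = 8 → [9, 18, 8]. Given [9, 18, 8] matches, so answer: Yes

Yes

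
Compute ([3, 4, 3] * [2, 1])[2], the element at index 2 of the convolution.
Use y[k] = Σ_i a[i]·b[k-i] at k=2. y[2] = 4×1 + 3×2 = 10

10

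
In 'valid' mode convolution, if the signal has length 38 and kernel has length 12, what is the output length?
'Valid' mode counts only positions where the kernel fully overlaps the signal: m - n + 1 = 38 - 12 + 1 = 27

27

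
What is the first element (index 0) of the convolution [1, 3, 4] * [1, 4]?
Use y[k] = Σ_i a[i]·b[k-i] at k=0. y[0] = 1×1 = 1

1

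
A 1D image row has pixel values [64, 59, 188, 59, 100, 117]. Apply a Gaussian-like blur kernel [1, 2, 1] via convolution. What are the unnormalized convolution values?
Convolve image row [64, 59, 188, 59, 100, 117] with kernel [1, 2, 1]: y[0] = 64×1 = 64; y[1] = 64×2 + 59×1 = 187; y[2] = 64×1 + 59×2 + 188×1 = 370; y[3] = 59×1 + 188×2 + 59×1 = 494; y[4] = 188×1 + 59×2 + 100×1 = 406; y[5] = 59×1 + 100×2 + 117×1 = 376; y[6] = 100×1 + 117×2 = 334; y[7] = 117×1 = 117 → [64, 187, 370, 494, 406, 376, 334, 117]. Normalization factor = sum(kernel) = 4.

[64, 187, 370, 494, 406, 376, 334, 117]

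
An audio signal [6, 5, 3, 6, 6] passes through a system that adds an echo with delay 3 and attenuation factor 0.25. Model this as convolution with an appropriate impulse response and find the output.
Direct-path + delayed-attenuated-path model → impulse response h = [1, 0, 0, 0.25] (1 at lag 0, 0.25 at lag 3). Output y[n] = x[n] + 0.25·x[n - 3] (with x[n] = 0 outside 0..4): y[0] = 6 + 0.25×0 = 6; y[1] = 5 + 0.25×0 = 5; y[2] = 3 + 0.25×0 = 3; y[3] = 6 + 0.25×6 = 7.5; y[4] = 6 + 0.25×5 = 7.25; y[5] = 0 + 0.25×3 = 0.75; y[6] = 0 + 0.25×6 = 1.5; y[7] = 0 + 0.25×6 = 1.5. So y = [6, 5, 3, 7.5, 7.25, 0.75, 1.5, 1.5]

[6, 5, 3, 7.5, 7.25, 0.75, 1.5, 1.5]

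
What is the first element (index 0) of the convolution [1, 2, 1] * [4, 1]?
Use y[k] = Σ_i a[i]·b[k-i] at k=0. y[0] = 1×4 = 4

4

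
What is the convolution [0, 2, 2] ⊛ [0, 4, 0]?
y[0] = 0×0 = 0; y[1] = 0×4 + 2×0 = 0; y[2] = 0×0 + 2×4 + 2×0 = 8; y[3] = 2×0 + 2×4 = 8; y[4] = 2×0 = 0

[0, 0, 8, 8, 0]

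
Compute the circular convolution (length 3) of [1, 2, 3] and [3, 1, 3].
Use y[k] = Σ_j a[j]·b[(k-j) mod 3]. y[0] = 1×3 + 2×3 + 3×1 = 12; y[1] = 1×1 + 2×3 + 3×3 = 16; y[2] = 1×3 + 2×1 + 3×3 = 14. Result: [12, 16, 14]

[12, 16, 14]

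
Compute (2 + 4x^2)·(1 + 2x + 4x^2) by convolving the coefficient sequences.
Ascending coefficients: a = [2, 0, 4], b = [1, 2, 4]. c[0] = 2×1 = 2; c[1] = 2×2 + 0×1 = 4; c[2] = 2×4 + 0×2 + 4×1 = 12; c[3] = 0×4 + 4×2 = 8; c[4] = 4×4 = 16. Result coefficients: [2, 4, 12, 8, 16] → 2 + 4x + 12x^2 + 8x^3 + 16x^4

2 + 4x + 12x^2 + 8x^3 + 16x^4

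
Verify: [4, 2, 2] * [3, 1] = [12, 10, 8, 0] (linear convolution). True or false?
Recompute linear convolution of [4, 2, 2] and [3, 1]: y[0] = 4×3 = 12; y[1] = 4×1 + 2×3 = 10; y[2] = 2×1 + 2×3 = 8; y[3] = 2×1 = 2 → [12, 10, 8, 2]. Compare to given [12, 10, 8, 0]: they differ at index 3: given 0, correct 2, so answer: No

No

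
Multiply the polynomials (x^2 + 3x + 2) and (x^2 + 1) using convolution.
Ascending coefficients: a = [2, 3, 1], b = [1, 0, 1]. c[0] = 2×1 = 2; c[1] = 2×0 + 3×1 = 3; c[2] = 2×1 + 3×0 + 1×1 = 3; c[3] = 3×1 + 1×0 = 3; c[4] = 1×1 = 1. Result coefficients: [2, 3, 3, 3, 1] → x^4 + 3x^3 + 3x^2 + 3x + 2

x^4 + 3x^3 + 3x^2 + 3x + 2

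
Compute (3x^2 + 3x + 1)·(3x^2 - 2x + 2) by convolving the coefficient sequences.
Ascending coefficients: a = [1, 3, 3], b = [2, -2, 3]. c[0] = 1×2 = 2; c[1] = 1×-2 + 3×2 = 4; c[2] = 1×3 + 3×-2 + 3×2 = 3; c[3] = 3×3 + 3×-2 = 3; c[4] = 3×3 = 9. Result coefficients: [2, 4, 3, 3, 9] → 9x^4 + 3x^3 + 3x^2 + 4x + 2

9x^4 + 3x^3 + 3x^2 + 4x + 2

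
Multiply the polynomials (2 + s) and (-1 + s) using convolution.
Ascending coefficients: a = [2, 1], b = [-1, 1]. c[0] = 2×-1 = -2; c[1] = 2×1 + 1×-1 = 1; c[2] = 1×1 = 1. Result coefficients: [-2, 1, 1] → -2 + s + s^2

-2 + s + s^2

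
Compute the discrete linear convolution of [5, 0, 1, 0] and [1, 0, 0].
y[0] = 5×1 = 5; y[1] = 5×0 + 0×1 = 0; y[2] = 5×0 + 0×0 + 1×1 = 1; y[3] = 0×0 + 1×0 + 0×1 = 0; y[4] = 1×0 + 0×0 = 0; y[5] = 0×0 = 0

[5, 0, 1, 0, 0, 0]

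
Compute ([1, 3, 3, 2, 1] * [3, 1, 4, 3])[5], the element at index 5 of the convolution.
Use y[k] = Σ_i a[i]·b[k-i] at k=5. y[5] = 3×3 + 2×4 + 1×1 = 18

18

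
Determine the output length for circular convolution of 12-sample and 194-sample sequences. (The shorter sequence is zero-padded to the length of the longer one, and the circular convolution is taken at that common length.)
Circular convolution (zero-padding the shorter input) has length max(m, n) = max(12, 194) = 194

194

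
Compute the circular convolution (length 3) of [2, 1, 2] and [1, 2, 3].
Use y[k] = Σ_j u[j]·v[(k-j) mod 3]. y[0] = 2×1 + 1×3 + 2×2 = 9; y[1] = 2×2 + 1×1 + 2×3 = 11; y[2] = 2×3 + 1×2 + 2×1 = 10. Result: [9, 11, 10]

[9, 11, 10]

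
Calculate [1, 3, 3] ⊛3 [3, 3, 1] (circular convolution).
Use y[k] = Σ_j x[j]·h[(k-j) mod 3]. y[0] = 1×3 + 3×1 + 3×3 = 15; y[1] = 1×3 + 3×3 + 3×1 = 15; y[2] = 1×1 + 3×3 + 3×3 = 19. Result: [15, 15, 19]

[15, 15, 19]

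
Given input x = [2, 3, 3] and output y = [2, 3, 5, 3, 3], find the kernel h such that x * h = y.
Output length 5 = len(x) + len(h) - 1 ⇒ len(h) = 3. Solve h forward using h[k] = (y[k] - Σ_{i≥1} x[i]·h[k-i]) / x[0]: h[0] = y[0] / x[0] = 2 / 2 = 1; h[1] = (y[1] - 3×1) / x[0] = (3 - 3×1) / 2 = 0; h[2] = (y[2] - 3×0 - 3×1) / x[0] = (5 - 3×0 - 3×1) / 2 = 1. So h = [1, 0, 1]. Forward-check [2, 3, 3] * [1, 0, 1]: y[0] = 2×1 = 2; y[1] = 2×0 + 3×1 = 3; y[2] = 2×1 + 3×0 + 3×1 = 5; y[3] = 3×1 + 3×0 = 3; y[4] = 3×1 = 3 → [2, 3, 5, 3, 3] ✓

[1, 0, 1]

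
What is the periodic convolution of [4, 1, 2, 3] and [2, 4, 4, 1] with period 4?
Use y[k] = Σ_j f[j]·g[(k-j) mod 4]. y[0] = 4×2 + 1×1 + 2×4 + 3×4 = 29; y[1] = 4×4 + 1×2 + 2×1 + 3×4 = 32; y[2] = 4×4 + 1×4 + 2×2 + 3×1 = 27; y[3] = 4×1 + 1×4 + 2×4 + 3×2 = 22. Result: [29, 32, 27, 22]

[29, 32, 27, 22]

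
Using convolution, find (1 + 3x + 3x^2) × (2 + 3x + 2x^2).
Ascending coefficients: a = [1, 3, 3], b = [2, 3, 2]. c[0] = 1×2 = 2; c[1] = 1×3 + 3×2 = 9; c[2] = 1×2 + 3×3 + 3×2 = 17; c[3] = 3×2 + 3×3 = 15; c[4] = 3×2 = 6. Result coefficients: [2, 9, 17, 15, 6] → 2 + 9x + 17x^2 + 15x^3 + 6x^4

2 + 9x + 17x^2 + 15x^3 + 6x^4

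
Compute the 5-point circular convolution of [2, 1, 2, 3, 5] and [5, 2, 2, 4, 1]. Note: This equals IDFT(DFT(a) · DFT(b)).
Either evaluate y[k] = Σ_j a[j]·b[(k-j) mod 5] directly, or use IDFT(DFT(a) · DFT(b)). y[0] = 2×5 + 1×1 + 2×4 + 3×2 + 5×2 = 35; y[1] = 2×2 + 1×5 + 2×1 + 3×4 + 5×2 = 33; y[2] = 2×2 + 1×2 + 2×5 + 3×1 + 5×4 = 39; y[3] = 2×4 + 1×2 + 2×2 + 3×5 + 5×1 = 34; y[4] = 2×1 + 1×4 + 2×2 + 3×2 + 5×5 = 41. Result: [35, 33, 39, 34, 41]

[35, 33, 39, 34, 41]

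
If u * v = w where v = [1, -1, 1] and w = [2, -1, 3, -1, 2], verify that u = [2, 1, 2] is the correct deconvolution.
Forward-compute [2, 1, 2] * [1, -1, 1]: w[0] = 2×1 = 2; w[1] = 2×-1 + 1×1 = -1; w[2] = 2×1 + 1×-1 + 2×1 = 3; w[3] = 1×1 + 2×-1 = -1; w[4] = 2×1 = 2 → [2, -1, 3, -1, 2]. Matches given w = [2, -1, 3, -1, 2], so verified.

Verified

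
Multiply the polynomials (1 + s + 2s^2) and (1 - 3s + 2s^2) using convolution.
Ascending coefficients: a = [1, 1, 2], b = [1, -3, 2]. c[0] = 1×1 = 1; c[1] = 1×-3 + 1×1 = -2; c[2] = 1×2 + 1×-3 + 2×1 = 1; c[3] = 1×2 + 2×-3 = -4; c[4] = 2×2 = 4. Result coefficients: [1, -2, 1, -4, 4] → 1 - 2s + s^2 - 4s^3 + 4s^4

1 - 2s + s^2 - 4s^3 + 4s^4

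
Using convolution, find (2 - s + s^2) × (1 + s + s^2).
Ascending coefficients: a = [2, -1, 1], b = [1, 1, 1]. c[0] = 2×1 = 2; c[1] = 2×1 + -1×1 = 1; c[2] = 2×1 + -1×1 + 1×1 = 2; c[3] = -1×1 + 1×1 = 0; c[4] = 1×1 = 1. Result coefficients: [2, 1, 2, 0, 1] → 2 + s + 2s^2 + s^4

2 + s + 2s^2 + s^4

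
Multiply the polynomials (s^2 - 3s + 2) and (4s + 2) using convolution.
Ascending coefficients: a = [2, -3, 1], b = [2, 4]. c[0] = 2×2 = 4; c[1] = 2×4 + -3×2 = 2; c[2] = -3×4 + 1×2 = -10; c[3] = 1×4 = 4. Result coefficients: [4, 2, -10, 4] → 4s^3 - 10s^2 + 2s + 4

4s^3 - 10s^2 + 2s + 4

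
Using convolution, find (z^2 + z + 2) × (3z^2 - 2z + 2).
Ascending coefficients: a = [2, 1, 1], b = [2, -2, 3]. c[0] = 2×2 = 4; c[1] = 2×-2 + 1×2 = -2; c[2] = 2×3 + 1×-2 + 1×2 = 6; c[3] = 1×3 + 1×-2 = 1; c[4] = 1×3 = 3. Result coefficients: [4, -2, 6, 1, 3] → 3z^4 + z^3 + 6z^2 - 2z + 4

3z^4 + z^3 + 6z^2 - 2z + 4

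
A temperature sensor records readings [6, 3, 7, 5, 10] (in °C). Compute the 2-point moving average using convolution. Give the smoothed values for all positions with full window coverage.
2-point moving average kernel = [1, 1]. Apply in 'valid' mode (full window coverage): avg[0] = (6 + 3) / 2 = 4.5; avg[1] = (3 + 7) / 2 = 5.0; avg[2] = (7 + 5) / 2 = 6.0; avg[3] = (5 + 10) / 2 = 7.5. Smoothed values: [4.5, 5.0, 6.0, 7.5]

[4.5, 5.0, 6.0, 7.5]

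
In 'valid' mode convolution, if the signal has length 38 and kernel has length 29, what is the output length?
'Valid' mode counts only positions where the kernel fully overlaps the signal: m - n + 1 = 38 - 29 + 1 = 10

10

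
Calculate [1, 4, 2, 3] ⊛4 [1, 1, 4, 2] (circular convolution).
Use y[k] = Σ_j s[j]·t[(k-j) mod 4]. y[0] = 1×1 + 4×2 + 2×4 + 3×1 = 20; y[1] = 1×1 + 4×1 + 2×2 + 3×4 = 21; y[2] = 1×4 + 4×1 + 2×1 + 3×2 = 16; y[3] = 1×2 + 4×4 + 2×1 + 3×1 = 23. Result: [20, 21, 16, 23]

[20, 21, 16, 23]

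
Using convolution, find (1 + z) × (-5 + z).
Ascending coefficients: a = [1, 1], b = [-5, 1]. c[0] = 1×-5 = -5; c[1] = 1×1 + 1×-5 = -4; c[2] = 1×1 = 1. Result coefficients: [-5, -4, 1] → -5 - 4z + z^2

-5 - 4z + z^2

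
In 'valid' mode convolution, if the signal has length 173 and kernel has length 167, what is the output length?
'Valid' mode counts only positions where the kernel fully overlaps the signal: m - n + 1 = 173 - 167 + 1 = 7

7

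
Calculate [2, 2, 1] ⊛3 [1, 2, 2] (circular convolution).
Use y[k] = Σ_j x[j]·h[(k-j) mod 3]. y[0] = 2×1 + 2×2 + 1×2 = 8; y[1] = 2×2 + 2×1 + 1×2 = 8; y[2] = 2×2 + 2×2 + 1×1 = 9. Result: [8, 8, 9]

[8, 8, 9]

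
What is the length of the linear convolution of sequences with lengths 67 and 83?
Linear/full convolution length: m + n - 1 = 67 + 83 - 1 = 149

149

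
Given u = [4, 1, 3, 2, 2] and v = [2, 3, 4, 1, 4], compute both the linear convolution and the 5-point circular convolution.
Linear: y_lin[0] = 4×2 = 8; y_lin[1] = 4×3 + 1×2 = 14; y_lin[2] = 4×4 + 1×3 + 3×2 = 25; y_lin[3] = 4×1 + 1×4 + 3×3 + 2×2 = 21; y_lin[4] = 4×4 + 1×1 + 3×4 + 2×3 + 2×2 = 39; y_lin[5] = 1×4 + 3×1 + 2×4 + 2×3 = 21; y_lin[6] = 3×4 + 2×1 + 2×4 = 22; y_lin[7] = 2×4 + 2×1 = 10; y_lin[8] = 2×4 = 8 → [8, 14, 25, 21, 39, 21, 22, 10, 8]. Circular (length 5): y[0] = 4×2 + 1×4 + 3×1 + 2×4 + 2×3 = 29; y[1] = 4×3 + 1×2 + 3×4 + 2×1 + 2×4 = 36; y[2] = 4×4 + 1×3 + 3×2 + 2×4 + 2×1 = 35; y[3] = 4×1 + 1×4 + 3×3 + 2×2 + 2×4 = 29; y[4] = 4×4 + 1×1 + 3×4 + 2×3 + 2×2 = 39 → [29, 36, 35, 29, 39]

Linear: [8, 14, 25, 21, 39, 21, 22, 10, 8], Circular: [29, 36, 35, 29, 39]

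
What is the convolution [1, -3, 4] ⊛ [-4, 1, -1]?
y[0] = 1×-4 = -4; y[1] = 1×1 + -3×-4 = 13; y[2] = 1×-1 + -3×1 + 4×-4 = -20; y[3] = -3×-1 + 4×1 = 7; y[4] = 4×-1 = -4

[-4, 13, -20, 7, -4]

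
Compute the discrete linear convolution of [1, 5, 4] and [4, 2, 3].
y[0] = 1×4 = 4; y[1] = 1×2 + 5×4 = 22; y[2] = 1×3 + 5×2 + 4×4 = 29; y[3] = 5×3 + 4×2 = 23; y[4] = 4×3 = 12

[4, 22, 29, 23, 12]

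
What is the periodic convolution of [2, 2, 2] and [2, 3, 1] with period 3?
Use y[k] = Σ_j a[j]·b[(k-j) mod 3]. y[0] = 2×2 + 2×1 + 2×3 = 12; y[1] = 2×3 + 2×2 + 2×1 = 12; y[2] = 2×1 + 2×3 + 2×2 = 12. Result: [12, 12, 12]

[12, 12, 12]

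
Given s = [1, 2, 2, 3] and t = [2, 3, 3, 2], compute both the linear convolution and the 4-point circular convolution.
Linear: y_lin[0] = 1×2 = 2; y_lin[1] = 1×3 + 2×2 = 7; y_lin[2] = 1×3 + 2×3 + 2×2 = 13; y_lin[3] = 1×2 + 2×3 + 2×3 + 3×2 = 20; y_lin[4] = 2×2 + 2×3 + 3×3 = 19; y_lin[5] = 2×2 + 3×3 = 13; y_lin[6] = 3×2 = 6 → [2, 7, 13, 20, 19, 13, 6]. Circular (length 4): y[0] = 1×2 + 2×2 + 2×3 + 3×3 = 21; y[1] = 1×3 + 2×2 + 2×2 + 3×3 = 20; y[2] = 1×3 + 2×3 + 2×2 + 3×2 = 19; y[3] = 1×2 + 2×3 + 2×3 + 3×2 = 20 → [21, 20, 19, 20]

Linear: [2, 7, 13, 20, 19, 13, 6], Circular: [21, 20, 19, 20]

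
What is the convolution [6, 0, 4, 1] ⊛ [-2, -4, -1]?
y[0] = 6×-2 = -12; y[1] = 6×-4 + 0×-2 = -24; y[2] = 6×-1 + 0×-4 + 4×-2 = -14; y[3] = 0×-1 + 4×-4 + 1×-2 = -18; y[4] = 4×-1 + 1×-4 = -8; y[5] = 1×-1 = -1

[-12, -24, -14, -18, -8, -1]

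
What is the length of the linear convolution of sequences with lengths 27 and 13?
Linear/full convolution length: m + n - 1 = 27 + 13 - 1 = 39

39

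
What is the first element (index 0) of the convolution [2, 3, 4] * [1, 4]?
Use y[k] = Σ_i a[i]·b[k-i] at k=0. y[0] = 2×1 = 2

2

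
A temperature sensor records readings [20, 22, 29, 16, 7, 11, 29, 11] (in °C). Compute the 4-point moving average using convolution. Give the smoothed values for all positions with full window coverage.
4-point moving average kernel = [1, 1, 1, 1]. Apply in 'valid' mode (full window coverage): avg[0] = (20 + 22 + 29 + 16) / 4 = 21.75; avg[1] = (22 + 29 + 16 + 7) / 4 = 18.5; avg[2] = (29 + 16 + 7 + 11) / 4 = 15.75; avg[3] = (16 + 7 + 11 + 29) / 4 = 15.75; avg[4] = (7 + 11 + 29 + 11) / 4 = 14.5. Smoothed values: [21.75, 18.5, 15.75, 15.75, 14.5]

[21.75, 18.5, 15.75, 15.75, 14.5]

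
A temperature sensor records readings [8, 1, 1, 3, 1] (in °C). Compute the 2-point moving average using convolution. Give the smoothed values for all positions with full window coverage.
2-point moving average kernel = [1, 1]. Apply in 'valid' mode (full window coverage): avg[0] = (8 + 1) / 2 = 4.5; avg[1] = (1 + 1) / 2 = 1.0; avg[2] = (1 + 3) / 2 = 2.0; avg[3] = (3 + 1) / 2 = 2.0. Smoothed values: [4.5, 1.0, 2.0, 2.0]

[4.5, 1.0, 2.0, 2.0]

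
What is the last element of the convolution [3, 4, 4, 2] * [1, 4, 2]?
Use y[k] = Σ_i a[i]·b[k-i] at k=5. y[5] = 2×2 = 4

4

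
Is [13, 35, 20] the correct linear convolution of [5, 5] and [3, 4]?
Recompute linear convolution of [5, 5] and [3, 4]: y[0] = 5×3 = 15; y[1] = 5×4 + 5×3 = 35; y[2] = 5×4 = 20 → [15, 35, 20]. Compare to given [13, 35, 20]: they differ at index 0: given 13, correct 15, so answer: No

No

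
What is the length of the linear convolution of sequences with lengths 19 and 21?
Linear/full convolution length: m + n - 1 = 19 + 21 - 1 = 39

39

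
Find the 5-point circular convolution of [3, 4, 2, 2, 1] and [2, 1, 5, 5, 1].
Use y[k] = Σ_j f[j]·g[(k-j) mod 5]. y[0] = 3×2 + 4×1 + 2×5 + 2×5 + 1×1 = 31; y[1] = 3×1 + 4×2 + 2×1 + 2×5 + 1×5 = 28; y[2] = 3×5 + 4×1 + 2×2 + 2×1 + 1×5 = 30; y[3] = 3×5 + 4×5 + 2×1 + 2×2 + 1×1 = 42; y[4] = 3×1 + 4×5 + 2×5 + 2×1 + 1×2 = 37. Result: [31, 28, 30, 42, 37]

[31, 28, 30, 42, 37]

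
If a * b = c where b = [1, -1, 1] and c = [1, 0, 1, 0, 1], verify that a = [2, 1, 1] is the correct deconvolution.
Forward-compute [2, 1, 1] * [1, -1, 1]: c[0] = 2×1 = 2; c[1] = 2×-1 + 1×1 = -1; c[2] = 2×1 + 1×-1 + 1×1 = 2; c[3] = 1×1 + 1×-1 = 0; c[4] = 1×1 = 1 → [2, -1, 2, 0, 1]. Does not match given c = [1, 0, 1, 0, 1].

Not verified. [2, 1, 1] * [1, -1, 1] = [2, -1, 2, 0, 1], which differs from [1, 0, 1, 0, 1] at index 0.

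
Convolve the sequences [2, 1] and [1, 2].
y[0] = 2×1 = 2; y[1] = 2×2 + 1×1 = 5; y[2] = 1×2 = 2

[2, 5, 2]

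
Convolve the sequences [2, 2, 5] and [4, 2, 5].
y[0] = 2×4 = 8; y[1] = 2×2 + 2×4 = 12; y[2] = 2×5 + 2×2 + 5×4 = 34; y[3] = 2×5 + 5×2 = 20; y[4] = 5×5 = 25

[8, 12, 34, 20, 25]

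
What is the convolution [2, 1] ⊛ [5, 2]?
y[0] = 2×5 = 10; y[1] = 2×2 + 1×5 = 9; y[2] = 1×2 = 2

[10, 9, 2]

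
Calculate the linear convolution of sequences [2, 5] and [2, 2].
y[0] = 2×2 = 4; y[1] = 2×2 + 5×2 = 14; y[2] = 5×2 = 10

[4, 14, 10]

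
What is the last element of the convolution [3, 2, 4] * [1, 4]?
Use y[k] = Σ_i a[i]·b[k-i] at k=3. y[3] = 4×4 = 16

16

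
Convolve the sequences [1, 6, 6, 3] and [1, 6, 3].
y[0] = 1×1 = 1; y[1] = 1×6 + 6×1 = 12; y[2] = 1×3 + 6×6 + 6×1 = 45; y[3] = 6×3 + 6×6 + 3×1 = 57; y[4] = 6×3 + 3×6 = 36; y[5] = 3×3 = 9

[1, 12, 45, 57, 36, 9]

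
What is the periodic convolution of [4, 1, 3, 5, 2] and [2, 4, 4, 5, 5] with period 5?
Use y[k] = Σ_j a[j]·b[(k-j) mod 5]. y[0] = 4×2 + 1×5 + 3×5 + 5×4 + 2×4 = 56; y[1] = 4×4 + 1×2 + 3×5 + 5×5 + 2×4 = 66; y[2] = 4×4 + 1×4 + 3×2 + 5×5 + 2×5 = 61; y[3] = 4×5 + 1×4 + 3×4 + 5×2 + 2×5 = 56; y[4] = 4×5 + 1×5 + 3×4 + 5×4 + 2×2 = 61. Result: [56, 66, 61, 56, 61]

[56, 66, 61, 56, 61]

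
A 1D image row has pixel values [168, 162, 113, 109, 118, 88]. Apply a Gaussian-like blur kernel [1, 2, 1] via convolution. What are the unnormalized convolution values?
Convolve image row [168, 162, 113, 109, 118, 88] with kernel [1, 2, 1]: y[0] = 168×1 = 168; y[1] = 168×2 + 162×1 = 498; y[2] = 168×1 + 162×2 + 113×1 = 605; y[3] = 162×1 + 113×2 + 109×1 = 497; y[4] = 113×1 + 109×2 + 118×1 = 449; y[5] = 109×1 + 118×2 + 88×1 = 433; y[6] = 118×1 + 88×2 = 294; y[7] = 88×1 = 88 → [168, 498, 605, 497, 449, 433, 294, 88]. Normalization factor = sum(kernel) = 4.

[168, 498, 605, 497, 449, 433, 294, 88]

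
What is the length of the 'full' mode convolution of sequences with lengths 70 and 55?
Linear/full convolution length: m + n - 1 = 70 + 55 - 1 = 124

124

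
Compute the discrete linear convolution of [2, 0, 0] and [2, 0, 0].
y[0] = 2×2 = 4; y[1] = 2×0 + 0×2 = 0; y[2] = 2×0 + 0×0 + 0×2 = 0; y[3] = 0×0 + 0×0 = 0; y[4] = 0×0 = 0

[4, 0, 0, 0, 0]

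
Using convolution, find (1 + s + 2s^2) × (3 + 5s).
Ascending coefficients: a = [1, 1, 2], b = [3, 5]. c[0] = 1×3 = 3; c[1] = 1×5 + 1×3 = 8; c[2] = 1×5 + 2×3 = 11; c[3] = 2×5 = 10. Result coefficients: [3, 8, 11, 10] → 3 + 8s + 11s^2 + 10s^3

3 + 8s + 11s^2 + 10s^3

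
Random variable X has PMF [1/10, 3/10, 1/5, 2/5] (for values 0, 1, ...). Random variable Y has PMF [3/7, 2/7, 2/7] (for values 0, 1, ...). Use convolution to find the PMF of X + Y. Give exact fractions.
P(X+Y=k) = Σ_i P(X=i)·P(Y=k-i) — a convolution of [1/10, 3/10, 1/5, 2/5] and [3/7, 2/7, 2/7]. P(X+Y=0) = (1/10)×(3/7) = 3/70; P(X+Y=1) = (1/10)×(2/7) + (3/10)×(3/7) = 1/35 + 9/70 = 11/70; P(X+Y=2) = (1/10)×(2/7) + (3/10)×(2/7) + (1/5)×(3/7) = 1/35 + 3/35 + 3/35 = 1/5; P(X+Y=3) = (3/10)×(2/7) + (1/5)×(2/7) + (2/5)×(3/7) = 3/35 + 2/35 + 6/35 = 11/35; P(X+Y=4) = (1/5)×(2/7) + (2/5)×(2/7) = 2/35 + 4/35 = 6/35; P(X+Y=5) = (2/5)×(2/7) = 4/35. PMF: [3/70, 11/70, 1/5, 11/35, 6/35, 4/35] (sums to 1 ✓)

[3/70, 11/70, 1/5, 11/35, 6/35, 4/35]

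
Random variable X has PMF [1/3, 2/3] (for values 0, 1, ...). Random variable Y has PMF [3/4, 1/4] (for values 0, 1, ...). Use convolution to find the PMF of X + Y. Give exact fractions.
P(X+Y=k) = Σ_i P(X=i)·P(Y=k-i) — a convolution of [1/3, 2/3] and [3/4, 1/4]. P(X+Y=0) = (1/3)×(3/4) = 1/4; P(X+Y=1) = (1/3)×(1/4) + (2/3)×(3/4) = 1/12 + 1/2 = 7/12; P(X+Y=2) = (2/3)×(1/4) = 1/6. PMF: [1/4, 7/12, 1/6] (sums to 1 ✓)

[1/4, 7/12, 1/6]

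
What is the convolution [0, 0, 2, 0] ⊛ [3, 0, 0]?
y[0] = 0×3 = 0; y[1] = 0×0 + 0×3 = 0; y[2] = 0×0 + 0×0 + 2×3 = 6; y[3] = 0×0 + 2×0 + 0×3 = 0; y[4] = 2×0 + 0×0 = 0; y[5] = 0×0 = 0

[0, 0, 6, 0, 0, 0]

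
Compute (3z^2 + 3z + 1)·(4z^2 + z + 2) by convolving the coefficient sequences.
Ascending coefficients: a = [1, 3, 3], b = [2, 1, 4]. c[0] = 1×2 = 2; c[1] = 1×1 + 3×2 = 7; c[2] = 1×4 + 3×1 + 3×2 = 13; c[3] = 3×4 + 3×1 = 15; c[4] = 3×4 = 12. Result coefficients: [2, 7, 13, 15, 12] → 12z^4 + 15z^3 + 13z^2 + 7z + 2

12z^4 + 15z^3 + 13z^2 + 7z + 2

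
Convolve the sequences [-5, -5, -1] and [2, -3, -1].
y[0] = -5×2 = -10; y[1] = -5×-3 + -5×2 = 5; y[2] = -5×-1 + -5×-3 + -1×2 = 18; y[3] = -5×-1 + -1×-3 = 8; y[4] = -1×-1 = 1

[-10, 5, 18, 8, 1]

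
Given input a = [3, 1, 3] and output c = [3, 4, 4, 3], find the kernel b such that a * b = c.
Output length 4 = len(a) + len(b) - 1 ⇒ len(b) = 2. Solve b forward using b[k] = (c[k] - Σ_{i≥1} a[i]·b[k-i]) / a[0]: b[0] = c[0] / a[0] = 3 / 3 = 1; b[1] = (c[1] - 1×1) / a[0] = (4 - 1×1) / 3 = 1. So b = [1, 1]. Forward-check [3, 1, 3] * [1, 1]: c[0] = 3×1 = 3; c[1] = 3×1 + 1×1 = 4; c[2] = 1×1 + 3×1 = 4; c[3] = 3×1 = 3 → [3, 4, 4, 3] ✓

[1, 1]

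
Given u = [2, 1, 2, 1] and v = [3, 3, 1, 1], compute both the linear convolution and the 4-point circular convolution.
Linear: y_lin[0] = 2×3 = 6; y_lin[1] = 2×3 + 1×3 = 9; y_lin[2] = 2×1 + 1×3 + 2×3 = 11; y_lin[3] = 2×1 + 1×1 + 2×3 + 1×3 = 12; y_lin[4] = 1×1 + 2×1 + 1×3 = 6; y_lin[5] = 2×1 + 1×1 = 3; y_lin[6] = 1×1 = 1 → [6, 9, 11, 12, 6, 3, 1]. Circular (length 4): y[0] = 2×3 + 1×1 + 2×1 + 1×3 = 12; y[1] = 2×3 + 1×3 + 2×1 + 1×1 = 12; y[2] = 2×1 + 1×3 + 2×3 + 1×1 = 12; y[3] = 2×1 + 1×1 + 2×3 + 1×3 = 12 → [12, 12, 12, 12]

Linear: [6, 9, 11, 12, 6, 3, 1], Circular: [12, 12, 12, 12]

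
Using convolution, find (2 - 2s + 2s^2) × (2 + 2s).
Ascending coefficients: a = [2, -2, 2], b = [2, 2]. c[0] = 2×2 = 4; c[1] = 2×2 + -2×2 = 0; c[2] = -2×2 + 2×2 = 0; c[3] = 2×2 = 4. Result coefficients: [4, 0, 0, 4] → 4 + 4s^3

4 + 4s^3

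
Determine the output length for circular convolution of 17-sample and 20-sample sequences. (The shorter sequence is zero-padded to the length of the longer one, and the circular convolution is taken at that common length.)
Circular convolution (zero-padding the shorter input) has length max(m, n) = max(17, 20) = 20

20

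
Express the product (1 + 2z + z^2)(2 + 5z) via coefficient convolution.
Ascending coefficients: a = [1, 2, 1], b = [2, 5]. c[0] = 1×2 = 2; c[1] = 1×5 + 2×2 = 9; c[2] = 2×5 + 1×2 = 12; c[3] = 1×5 = 5. Result coefficients: [2, 9, 12, 5] → 2 + 9z + 12z^2 + 5z^3

2 + 9z + 12z^2 + 5z^3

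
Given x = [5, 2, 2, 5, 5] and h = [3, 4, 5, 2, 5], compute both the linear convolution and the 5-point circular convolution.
Linear: y_lin[0] = 5×3 = 15; y_lin[1] = 5×4 + 2×3 = 26; y_lin[2] = 5×5 + 2×4 + 2×3 = 39; y_lin[3] = 5×2 + 2×5 + 2×4 + 5×3 = 43; y_lin[4] = 5×5 + 2×2 + 2×5 + 5×4 + 5×3 = 74; y_lin[5] = 2×5 + 2×2 + 5×5 + 5×4 = 59; y_lin[6] = 2×5 + 5×2 + 5×5 = 45; y_lin[7] = 5×5 + 5×2 = 35; y_lin[8] = 5×5 = 25 → [15, 26, 39, 43, 74, 59, 45, 35, 25]. Circular (length 5): y[0] = 5×3 + 2×5 + 2×2 + 5×5 + 5×4 = 74; y[1] = 5×4 + 2×3 + 2×5 + 5×2 + 5×5 = 71; y[2] = 5×5 + 2×4 + 2×3 + 5×5 + 5×2 = 74; y[3] = 5×2 + 2×5 + 2×4 + 5×3 + 5×5 = 68; y[4] = 5×5 + 2×2 + 2×5 + 5×4 + 5×3 = 74 → [74, 71, 74, 68, 74]

Linear: [15, 26, 39, 43, 74, 59, 45, 35, 25], Circular: [74, 71, 74, 68, 74]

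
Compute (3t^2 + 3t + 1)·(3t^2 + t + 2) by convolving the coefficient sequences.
Ascending coefficients: a = [1, 3, 3], b = [2, 1, 3]. c[0] = 1×2 = 2; c[1] = 1×1 + 3×2 = 7; c[2] = 1×3 + 3×1 + 3×2 = 12; c[3] = 3×3 + 3×1 = 12; c[4] = 3×3 = 9. Result coefficients: [2, 7, 12, 12, 9] → 9t^4 + 12t^3 + 12t^2 + 7t + 2

9t^4 + 12t^3 + 12t^2 + 7t + 2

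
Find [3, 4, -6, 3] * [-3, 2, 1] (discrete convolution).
y[0] = 3×-3 = -9; y[1] = 3×2 + 4×-3 = -6; y[2] = 3×1 + 4×2 + -6×-3 = 29; y[3] = 4×1 + -6×2 + 3×-3 = -17; y[4] = -6×1 + 3×2 = 0; y[5] = 3×1 = 3

[-9, -6, 29, -17, 0, 3]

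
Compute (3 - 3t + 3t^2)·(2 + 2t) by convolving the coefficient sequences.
Ascending coefficients: a = [3, -3, 3], b = [2, 2]. c[0] = 3×2 = 6; c[1] = 3×2 + -3×2 = 0; c[2] = -3×2 + 3×2 = 0; c[3] = 3×2 = 6. Result coefficients: [6, 0, 0, 6] → 6 + 6t^3

6 + 6t^3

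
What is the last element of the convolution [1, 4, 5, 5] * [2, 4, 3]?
Use y[k] = Σ_i a[i]·b[k-i] at k=5. y[5] = 5×3 = 15

15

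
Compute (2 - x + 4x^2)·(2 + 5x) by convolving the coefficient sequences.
Ascending coefficients: a = [2, -1, 4], b = [2, 5]. c[0] = 2×2 = 4; c[1] = 2×5 + -1×2 = 8; c[2] = -1×5 + 4×2 = 3; c[3] = 4×5 = 20. Result coefficients: [4, 8, 3, 20] → 4 + 8x + 3x^2 + 20x^3

4 + 8x + 3x^2 + 20x^3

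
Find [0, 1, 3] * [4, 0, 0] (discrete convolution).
y[0] = 0×4 = 0; y[1] = 0×0 + 1×4 = 4; y[2] = 0×0 + 1×0 + 3×4 = 12; y[3] = 1×0 + 3×0 = 0; y[4] = 3×0 = 0

[0, 4, 12, 0, 0]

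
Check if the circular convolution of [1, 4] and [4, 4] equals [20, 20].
Recompute circular convolution of [1, 4] and [4, 4]: y[0] = 1×4 + 4×4 = 20; y[1] = 1×4 + 4×4 = 20 → [20, 20]. Given [20, 20] matches, so answer: Yes

Yes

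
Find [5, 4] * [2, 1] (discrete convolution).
y[0] = 5×2 = 10; y[1] = 5×1 + 4×2 = 13; y[2] = 4×1 = 4

[10, 13, 4]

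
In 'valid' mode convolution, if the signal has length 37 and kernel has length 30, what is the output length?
'Valid' mode counts only positions where the kernel fully overlaps the signal: m - n + 1 = 37 - 30 + 1 = 8

8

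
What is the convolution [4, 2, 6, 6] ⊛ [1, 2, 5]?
y[0] = 4×1 = 4; y[1] = 4×2 + 2×1 = 10; y[2] = 4×5 + 2×2 + 6×1 = 30; y[3] = 2×5 + 6×2 + 6×1 = 28; y[4] = 6×5 + 6×2 = 42; y[5] = 6×5 = 30

[4, 10, 30, 28, 42, 30]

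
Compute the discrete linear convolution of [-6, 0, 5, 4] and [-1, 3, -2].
y[0] = -6×-1 = 6; y[1] = -6×3 + 0×-1 = -18; y[2] = -6×-2 + 0×3 + 5×-1 = 7; y[3] = 0×-2 + 5×3 + 4×-1 = 11; y[4] = 5×-2 + 4×3 = 2; y[5] = 4×-2 = -8

[6, -18, 7, 11, 2, -8]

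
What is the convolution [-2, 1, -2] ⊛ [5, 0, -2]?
y[0] = -2×5 = -10; y[1] = -2×0 + 1×5 = 5; y[2] = -2×-2 + 1×0 + -2×5 = -6; y[3] = 1×-2 + -2×0 = -2; y[4] = -2×-2 = 4

[-10, 5, -6, -2, 4]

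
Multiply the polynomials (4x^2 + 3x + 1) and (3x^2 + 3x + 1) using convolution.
Ascending coefficients: a = [1, 3, 4], b = [1, 3, 3]. c[0] = 1×1 = 1; c[1] = 1×3 + 3×1 = 6; c[2] = 1×3 + 3×3 + 4×1 = 16; c[3] = 3×3 + 4×3 = 21; c[4] = 4×3 = 12. Result coefficients: [1, 6, 16, 21, 12] → 12x^4 + 21x^3 + 16x^2 + 6x + 1

12x^4 + 21x^3 + 16x^2 + 6x + 1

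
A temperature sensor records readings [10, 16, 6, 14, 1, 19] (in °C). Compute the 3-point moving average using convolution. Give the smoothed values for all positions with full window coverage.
3-point moving average kernel = [1, 1, 1]. Apply in 'valid' mode (full window coverage): avg[0] = (10 + 16 + 6) / 3 = 10.67; avg[1] = (16 + 6 + 14) / 3 = 12.0; avg[2] = (6 + 14 + 1) / 3 = 7.0; avg[3] = (14 + 1 + 19) / 3 = 11.33. Smoothed values: [10.67, 12.0, 7.0, 11.33]

[10.67, 12.0, 7.0, 11.33]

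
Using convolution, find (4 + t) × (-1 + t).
Ascending coefficients: a = [4, 1], b = [-1, 1]. c[0] = 4×-1 = -4; c[1] = 4×1 + 1×-1 = 3; c[2] = 1×1 = 1. Result coefficients: [-4, 3, 1] → -4 + 3t + t^2

-4 + 3t + t^2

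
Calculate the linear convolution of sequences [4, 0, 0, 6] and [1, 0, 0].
y[0] = 4×1 = 4; y[1] = 4×0 + 0×1 = 0; y[2] = 4×0 + 0×0 + 0×1 = 0; y[3] = 0×0 + 0×0 + 6×1 = 6; y[4] = 0×0 + 6×0 = 0; y[5] = 6×0 = 0

[4, 0, 0, 6, 0, 0]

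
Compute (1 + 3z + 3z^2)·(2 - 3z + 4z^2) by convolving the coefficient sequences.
Ascending coefficients: a = [1, 3, 3], b = [2, -3, 4]. c[0] = 1×2 = 2; c[1] = 1×-3 + 3×2 = 3; c[2] = 1×4 + 3×-3 + 3×2 = 1; c[3] = 3×4 + 3×-3 = 3; c[4] = 3×4 = 12. Result coefficients: [2, 3, 1, 3, 12] → 2 + 3z + z^2 + 3z^3 + 12z^4

2 + 3z + z^2 + 3z^3 + 12z^4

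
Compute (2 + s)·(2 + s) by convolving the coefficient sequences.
Ascending coefficients: a = [2, 1], b = [2, 1]. c[0] = 2×2 = 4; c[1] = 2×1 + 1×2 = 4; c[2] = 1×1 = 1. Result coefficients: [4, 4, 1] → 4 + 4s + s^2

4 + 4s + s^2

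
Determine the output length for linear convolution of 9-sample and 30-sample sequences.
Linear/full convolution length: m + n - 1 = 9 + 30 - 1 = 38

38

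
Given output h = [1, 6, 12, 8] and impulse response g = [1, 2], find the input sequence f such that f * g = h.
Deconvolve h=[1, 6, 12, 8] by g=[1, 2]. Since g[0]=1, solve forward: f[0] = h[0] / 1 = 1; f[1] = (h[1] - 1×2) / 1 = 4; f[2] = (h[2] - 4×2) / 1 = 4. So f = [1, 4, 4]. Check by forward convolution: h[0] = 1×1 = 1; h[1] = 1×2 + 4×1 = 6; h[2] = 4×2 + 4×1 = 12; h[3] = 4×2 = 8

[1, 4, 4]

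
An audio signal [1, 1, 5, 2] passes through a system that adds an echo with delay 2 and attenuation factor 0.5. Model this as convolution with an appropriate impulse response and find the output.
Direct-path + delayed-attenuated-path model → impulse response h = [1, 0, 0.5] (1 at lag 0, 0.5 at lag 2). Output y[n] = x[n] + 0.5·x[n - 2] (with x[n] = 0 outside 0..3): y[0] = 1 + 0.5×0 = 1; y[1] = 1 + 0.5×0 = 1; y[2] = 5 + 0.5×1 = 5.5; y[3] = 2 + 0.5×1 = 2.5; y[4] = 0 + 0.5×5 = 2.5; y[5] = 0 + 0.5×2 = 1.0. So y = [1, 1, 5.5, 2.5, 2.5, 1.0]

[1, 1, 5.5, 2.5, 2.5, 1.0]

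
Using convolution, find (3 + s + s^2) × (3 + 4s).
Ascending coefficients: a = [3, 1, 1], b = [3, 4]. c[0] = 3×3 = 9; c[1] = 3×4 + 1×3 = 15; c[2] = 1×4 + 1×3 = 7; c[3] = 1×4 = 4. Result coefficients: [9, 15, 7, 4] → 9 + 15s + 7s^2 + 4s^3

9 + 15s + 7s^2 + 4s^3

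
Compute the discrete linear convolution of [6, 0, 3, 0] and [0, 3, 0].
y[0] = 6×0 = 0; y[1] = 6×3 + 0×0 = 18; y[2] = 6×0 + 0×3 + 3×0 = 0; y[3] = 0×0 + 3×3 + 0×0 = 9; y[4] = 3×0 + 0×3 = 0; y[5] = 0×0 = 0

[0, 18, 0, 9, 0, 0]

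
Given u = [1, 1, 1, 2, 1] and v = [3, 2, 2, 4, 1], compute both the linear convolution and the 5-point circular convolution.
Linear: y_lin[0] = 1×3 = 3; y_lin[1] = 1×2 + 1×3 = 5; y_lin[2] = 1×2 + 1×2 + 1×3 = 7; y_lin[3] = 1×4 + 1×2 + 1×2 + 2×3 = 14; y_lin[4] = 1×1 + 1×4 + 1×2 + 2×2 + 1×3 = 14; y_lin[5] = 1×1 + 1×4 + 2×2 + 1×2 = 11; y_lin[6] = 1×1 + 2×4 + 1×2 = 11; y_lin[7] = 2×1 + 1×4 = 6; y_lin[8] = 1×1 = 1 → [3, 5, 7, 14, 14, 11, 11, 6, 1]. Circular (length 5): y[0] = 1×3 + 1×1 + 1×4 + 2×2 + 1×2 = 14; y[1] = 1×2 + 1×3 + 1×1 + 2×4 + 1×2 = 16; y[2] = 1×2 + 1×2 + 1×3 + 2×1 + 1×4 = 13; y[3] = 1×4 + 1×2 + 1×2 + 2×3 + 1×1 = 15; y[4] = 1×1 + 1×4 + 1×2 + 2×2 + 1×3 = 14 → [14, 16, 13, 15, 14]

Linear: [3, 5, 7, 14, 14, 11, 11, 6, 1], Circular: [14, 16, 13, 15, 14]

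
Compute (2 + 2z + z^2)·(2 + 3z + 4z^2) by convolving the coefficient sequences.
Ascending coefficients: a = [2, 2, 1], b = [2, 3, 4]. c[0] = 2×2 = 4; c[1] = 2×3 + 2×2 = 10; c[2] = 2×4 + 2×3 + 1×2 = 16; c[3] = 2×4 + 1×3 = 11; c[4] = 1×4 = 4. Result coefficients: [4, 10, 16, 11, 4] → 4 + 10z + 16z^2 + 11z^3 + 4z^4

4 + 10z + 16z^2 + 11z^3 + 4z^4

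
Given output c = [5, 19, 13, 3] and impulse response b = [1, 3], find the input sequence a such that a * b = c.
Deconvolve c=[5, 19, 13, 3] by b=[1, 3]. Since b[0]=1, solve forward: a[0] = c[0] / 1 = 5; a[1] = (c[1] - 5×3) / 1 = 4; a[2] = (c[2] - 4×3) / 1 = 1. So a = [5, 4, 1]. Check by forward convolution: c[0] = 5×1 = 5; c[1] = 5×3 + 4×1 = 19; c[2] = 4×3 + 1×1 = 13; c[3] = 1×3 = 3

[5, 4, 1]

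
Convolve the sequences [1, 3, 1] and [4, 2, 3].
y[0] = 1×4 = 4; y[1] = 1×2 + 3×4 = 14; y[2] = 1×3 + 3×2 + 1×4 = 13; y[3] = 3×3 + 1×2 = 11; y[4] = 1×3 = 3

[4, 14, 13, 11, 3]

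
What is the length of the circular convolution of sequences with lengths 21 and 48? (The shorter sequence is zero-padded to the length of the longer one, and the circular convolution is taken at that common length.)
Circular convolution (zero-padding the shorter input) has length max(m, n) = max(21, 48) = 48

48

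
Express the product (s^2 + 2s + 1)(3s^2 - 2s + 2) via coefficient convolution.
Ascending coefficients: a = [1, 2, 1], b = [2, -2, 3]. c[0] = 1×2 = 2; c[1] = 1×-2 + 2×2 = 2; c[2] = 1×3 + 2×-2 + 1×2 = 1; c[3] = 2×3 + 1×-2 = 4; c[4] = 1×3 = 3. Result coefficients: [2, 2, 1, 4, 3] → 3s^4 + 4s^3 + s^2 + 2s + 2

3s^4 + 4s^3 + s^2 + 2s + 2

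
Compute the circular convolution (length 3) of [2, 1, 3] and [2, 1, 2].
Use y[k] = Σ_j s[j]·t[(k-j) mod 3]. y[0] = 2×2 + 1×2 + 3×1 = 9; y[1] = 2×1 + 1×2 + 3×2 = 10; y[2] = 2×2 + 1×1 + 3×2 = 11. Result: [9, 10, 11]

[9, 10, 11]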